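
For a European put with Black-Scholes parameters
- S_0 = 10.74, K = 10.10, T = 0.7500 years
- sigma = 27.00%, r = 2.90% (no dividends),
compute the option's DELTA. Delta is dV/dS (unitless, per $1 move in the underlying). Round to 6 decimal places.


Answer: Delta = -0.318218

Derivation:
d1 = 0.4726880637; d2 = 0.2388612047
phi(d1) = 0.3567730063; exp(-qT) = 1.0000000000; exp(-rT) = 0.9784848257
N(-d1) = 0.3182178718
Delta = -exp(-qT) * N(-d1) = -1.0000000000 * 0.3182178718 = -0.318218


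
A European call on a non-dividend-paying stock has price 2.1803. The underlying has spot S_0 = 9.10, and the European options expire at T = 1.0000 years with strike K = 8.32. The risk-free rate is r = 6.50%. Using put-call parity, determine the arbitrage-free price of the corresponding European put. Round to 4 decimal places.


Put-call parity: C - P = S_0 * exp(-qT) - K * exp(-rT).
S_0 * exp(-qT) = 9.1000 * 1.00000000 = 9.10000000
K * exp(-rT) = 8.3200 * 0.93706746 = 7.79640130
P = C - S*exp(-qT) + K*exp(-rT)
P = 2.1803 - 9.10000000 + 7.79640130 = 0.8767

Answer: Put price = 0.8767


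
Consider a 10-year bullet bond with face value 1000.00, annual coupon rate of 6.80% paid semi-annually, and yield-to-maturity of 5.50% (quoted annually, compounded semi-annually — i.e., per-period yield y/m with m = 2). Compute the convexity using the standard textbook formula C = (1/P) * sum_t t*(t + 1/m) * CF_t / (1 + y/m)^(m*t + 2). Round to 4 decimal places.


Answer: Convexity = 67.6140

Derivation:
Coupon per period c = face * coupon_rate / m = 34.000000
Periods per year m = 2; per-period yield y/m = 0.027500
Number of cashflows N = 20
Cashflows (t years, CF_t, discount factor 1/(1+y/m)^(m*t), PV):
  t = 0.5000: CF_t = 34.000000, DF = 0.973236, PV = 33.090024
  t = 1.0000: CF_t = 34.000000, DF = 0.947188, PV = 32.204403
  t = 1.5000: CF_t = 34.000000, DF = 0.921838, PV = 31.342485
  t = 2.0000: CF_t = 34.000000, DF = 0.897166, PV = 30.503635
  t = 2.5000: CF_t = 34.000000, DF = 0.873154, PV = 29.687236
  t = 3.0000: CF_t = 34.000000, DF = 0.849785, PV = 28.892687
  t = 3.5000: CF_t = 34.000000, DF = 0.827041, PV = 28.119403
  t = 4.0000: CF_t = 34.000000, DF = 0.804906, PV = 27.366816
  t = 4.5000: CF_t = 34.000000, DF = 0.783364, PV = 26.634371
  t = 5.0000: CF_t = 34.000000, DF = 0.762398, PV = 25.921529
  t = 5.5000: CF_t = 34.000000, DF = 0.741993, PV = 25.227765
  t = 6.0000: CF_t = 34.000000, DF = 0.722134, PV = 24.552570
  t = 6.5000: CF_t = 34.000000, DF = 0.702807, PV = 23.895445
  t = 7.0000: CF_t = 34.000000, DF = 0.683997, PV = 23.255907
  t = 7.5000: CF_t = 34.000000, DF = 0.665691, PV = 22.633487
  t = 8.0000: CF_t = 34.000000, DF = 0.647874, PV = 22.027724
  t = 8.5000: CF_t = 34.000000, DF = 0.630535, PV = 21.438174
  t = 9.0000: CF_t = 34.000000, DF = 0.613659, PV = 20.864403
  t = 9.5000: CF_t = 34.000000, DF = 0.597235, PV = 20.305989
  t = 10.0000: CF_t = 1034.000000, DF = 0.581251, PV = 601.013086
Price P = sum_t PV_t = 1098.977139
Convexity numerator sum_t t*(t + 1/m) * CF_t / (1+y/m)^(m*t + 2):
  t = 0.5000: term = 15.671242
  t = 1.0000: term = 45.755452
  t = 1.5000: term = 89.061708
  t = 2.0000: term = 144.463435
  t = 2.5000: term = 210.895526
  t = 3.0000: term = 287.351568
  t = 3.5000: term = 372.881192
  t = 4.0000: term = 466.587518
  t = 4.5000: term = 567.624718
  t = 5.0000: term = 675.195663
  t = 5.5000: term = 788.549680
  t = 6.0000: term = 906.980388
  t = 6.5000: term = 1029.823636
  t = 7.0000: term = 1156.455515
  t = 7.5000: term = 1286.290458
  t = 8.0000: term = 1418.779419
  t = 8.5000: term = 1553.408123
  t = 9.0000: term = 1689.695396
  t = 9.5000: term = 1827.191561
  t = 10.0000: term = 59773.621028
Convexity = (1/P) * sum = 74306.283229 / 1098.977139 = 67.614039


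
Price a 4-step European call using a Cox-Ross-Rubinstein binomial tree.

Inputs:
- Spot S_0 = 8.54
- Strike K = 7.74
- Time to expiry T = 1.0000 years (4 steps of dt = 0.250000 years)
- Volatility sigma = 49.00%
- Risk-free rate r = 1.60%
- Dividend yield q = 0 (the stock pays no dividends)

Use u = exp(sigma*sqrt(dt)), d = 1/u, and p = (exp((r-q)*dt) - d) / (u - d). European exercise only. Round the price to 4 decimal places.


dt = T/N = 0.250000
u = exp(sigma*sqrt(dt)) = 1.277621; d = 1/u = 0.782705
p = (exp((r-q)*dt) - d) / (u - d) = 0.447153
Discount per step: exp(-r*dt) = 0.996008
Stock lattice S(k, i) with i counting down-moves:
  k=0: S(0,0) = 8.5400
  k=1: S(1,0) = 10.9109; S(1,1) = 6.6843
  k=2: S(2,0) = 13.9400; S(2,1) = 8.5400; S(2,2) = 5.2318
  k=3: S(3,0) = 17.8100; S(3,1) = 10.9109; S(3,2) = 6.6843; S(3,3) = 4.0950
  k=4: S(4,0) = 22.7545; S(4,1) = 13.9400; S(4,2) = 8.5400; S(4,3) = 5.2318; S(4,4) = 3.2052
Terminal payoffs V(N, i) = max(S_T - K, 0):
  V(4,0) = 15.014456; V(4,1) = 6.199981; V(4,2) = 0.800000; V(4,3) = 0.000000; V(4,4) = 0.000000
Backward induction: V(k, i) = exp(-r*dt) * [p * V(k+1, i) + (1-p) * V(k+1, i+1)].
  V(3,0) = exp(-r*dt) * [p*15.014456 + (1-p)*6.199981] = 10.100914
  V(3,1) = exp(-r*dt) * [p*6.199981 + (1-p)*0.800000] = 3.201784
  V(3,2) = exp(-r*dt) * [p*0.800000 + (1-p)*0.000000] = 0.356294
  V(3,3) = exp(-r*dt) * [p*0.000000 + (1-p)*0.000000] = 0.000000
  V(2,0) = exp(-r*dt) * [p*10.100914 + (1-p)*3.201784] = 6.261653
  V(2,1) = exp(-r*dt) * [p*3.201784 + (1-p)*0.356294] = 1.622162
  V(2,2) = exp(-r*dt) * [p*0.356294 + (1-p)*0.000000] = 0.158682
  V(1,0) = exp(-r*dt) * [p*6.261653 + (1-p)*1.622162] = 3.681967
  V(1,1) = exp(-r*dt) * [p*1.622162 + (1-p)*0.158682] = 0.809835
  V(0,0) = exp(-r*dt) * [p*3.681967 + (1-p)*0.809835] = 2.085757

Answer: Price = V(0,0) = 2.0858


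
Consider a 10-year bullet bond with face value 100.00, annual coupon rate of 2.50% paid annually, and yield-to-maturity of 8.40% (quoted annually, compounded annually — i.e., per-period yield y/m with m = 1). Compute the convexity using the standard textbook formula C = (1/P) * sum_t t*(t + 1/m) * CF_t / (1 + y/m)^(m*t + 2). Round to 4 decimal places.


Answer: Convexity = 76.6962

Derivation:
Coupon per period c = face * coupon_rate / m = 2.500000
Periods per year m = 1; per-period yield y/m = 0.084000
Number of cashflows N = 10
Cashflows (t years, CF_t, discount factor 1/(1+y/m)^(m*t), PV):
  t = 1.0000: CF_t = 2.500000, DF = 0.922509, PV = 2.306273
  t = 2.0000: CF_t = 2.500000, DF = 0.851023, PV = 2.127558
  t = 3.0000: CF_t = 2.500000, DF = 0.785077, PV = 1.962692
  t = 4.0000: CF_t = 2.500000, DF = 0.724241, PV = 1.810602
  t = 5.0000: CF_t = 2.500000, DF = 0.668119, PV = 1.670297
  t = 6.0000: CF_t = 2.500000, DF = 0.616346, PV = 1.540864
  t = 7.0000: CF_t = 2.500000, DF = 0.568585, PV = 1.421461
  t = 8.0000: CF_t = 2.500000, DF = 0.524524, PV = 1.311311
  t = 9.0000: CF_t = 2.500000, DF = 0.483879, PV = 1.209697
  t = 10.0000: CF_t = 102.500000, DF = 0.446383, PV = 45.754208
Price P = sum_t PV_t = 61.114963
Convexity numerator sum_t t*(t + 1/m) * CF_t / (1+y/m)^(m*t + 2):
  t = 1.0000: term = 3.925384
  t = 2.0000: term = 10.863609
  t = 3.0000: term = 20.043559
  t = 4.0000: term = 30.817280
  t = 5.0000: term = 42.643838
  t = 6.0000: term = 55.075068
  t = 7.0000: term = 67.743011
  t = 8.0000: term = 80.348853
  t = 9.0000: term = 92.653198
  t = 10.0000: term = 4283.168542
Convexity = (1/P) * sum = 4687.282343 / 61.114963 = 76.696150


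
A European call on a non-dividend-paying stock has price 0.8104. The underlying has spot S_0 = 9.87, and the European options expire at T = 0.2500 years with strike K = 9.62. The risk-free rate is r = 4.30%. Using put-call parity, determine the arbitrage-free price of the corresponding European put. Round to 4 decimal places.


Answer: Put price = 0.4575

Derivation:
Put-call parity: C - P = S_0 * exp(-qT) - K * exp(-rT).
S_0 * exp(-qT) = 9.8700 * 1.00000000 = 9.87000000
K * exp(-rT) = 9.6200 * 0.98930757 = 9.51713887
P = C - S*exp(-qT) + K*exp(-rT)
P = 0.8104 - 9.87000000 + 9.51713887 = 0.4575


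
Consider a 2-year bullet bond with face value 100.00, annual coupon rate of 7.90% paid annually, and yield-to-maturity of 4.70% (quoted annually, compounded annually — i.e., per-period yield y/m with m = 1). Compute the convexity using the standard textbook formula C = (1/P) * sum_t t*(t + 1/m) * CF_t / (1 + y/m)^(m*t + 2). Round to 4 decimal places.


Coupon per period c = face * coupon_rate / m = 7.900000
Periods per year m = 1; per-period yield y/m = 0.047000
Number of cashflows N = 2
Cashflows (t years, CF_t, discount factor 1/(1+y/m)^(m*t), PV):
  t = 1.0000: CF_t = 7.900000, DF = 0.955110, PV = 7.545368
  t = 2.0000: CF_t = 107.900000, DF = 0.912235, PV = 98.430135
Price P = sum_t PV_t = 105.975503
Convexity numerator sum_t t*(t + 1/m) * CF_t / (1+y/m)^(m*t + 2):
  t = 1.0000: term = 13.766294
  t = 2.0000: term = 538.748369
Convexity = (1/P) * sum = 552.514663 / 105.975503 = 5.213607

Answer: Convexity = 5.2136


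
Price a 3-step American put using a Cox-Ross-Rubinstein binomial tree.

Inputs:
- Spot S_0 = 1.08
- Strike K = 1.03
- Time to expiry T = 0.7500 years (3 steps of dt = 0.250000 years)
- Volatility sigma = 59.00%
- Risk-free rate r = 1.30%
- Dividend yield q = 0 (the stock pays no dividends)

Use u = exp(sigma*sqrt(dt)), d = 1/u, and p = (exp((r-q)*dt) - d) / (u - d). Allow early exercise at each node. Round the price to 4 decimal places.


Answer: Price = V(0,0) = 0.2005

Derivation:
dt = T/N = 0.250000
u = exp(sigma*sqrt(dt)) = 1.343126; d = 1/u = 0.744532
p = (exp((r-q)*dt) - d) / (u - d) = 0.432218
Discount per step: exp(-r*dt) = 0.996755
Stock lattice S(k, i) with i counting down-moves:
  k=0: S(0,0) = 1.0800
  k=1: S(1,0) = 1.4506; S(1,1) = 0.8041
  k=2: S(2,0) = 1.9483; S(2,1) = 1.0800; S(2,2) = 0.5987
  k=3: S(3,0) = 2.6168; S(3,1) = 1.4506; S(3,2) = 0.8041; S(3,3) = 0.4457
Terminal payoffs V(N, i) = max(K - S_T, 0):
  V(3,0) = 0.000000; V(3,1) = 0.000000; V(3,2) = 0.225906; V(3,3) = 0.584269
Backward induction: V(k, i) = exp(-r*dt) * [p * V(k+1, i) + (1-p) * V(k+1, i+1)]; then take max(V_cont, immediate exercise) for American.
  V(2,0) = exp(-r*dt) * [p*0.000000 + (1-p)*0.000000] = 0.000000; exercise = 0.000000; V(2,0) = max -> 0.000000
  V(2,1) = exp(-r*dt) * [p*0.000000 + (1-p)*0.225906] = 0.127849; exercise = 0.000000; V(2,1) = max -> 0.127849
  V(2,2) = exp(-r*dt) * [p*0.225906 + (1-p)*0.584269] = 0.427984; exercise = 0.431327; V(2,2) = max -> 0.431327
  V(1,0) = exp(-r*dt) * [p*0.000000 + (1-p)*0.127849] = 0.072355; exercise = 0.000000; V(1,0) = max -> 0.072355
  V(1,1) = exp(-r*dt) * [p*0.127849 + (1-p)*0.431327] = 0.299184; exercise = 0.225906; V(1,1) = max -> 0.299184
  V(0,0) = exp(-r*dt) * [p*0.072355 + (1-p)*0.299184] = 0.200492; exercise = 0.000000; V(0,0) = max -> 0.200492


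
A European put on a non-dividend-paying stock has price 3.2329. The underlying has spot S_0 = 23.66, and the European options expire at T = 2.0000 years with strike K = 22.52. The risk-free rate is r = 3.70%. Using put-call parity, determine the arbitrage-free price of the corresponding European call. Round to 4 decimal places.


Answer: Call price = 5.9792

Derivation:
Put-call parity: C - P = S_0 * exp(-qT) - K * exp(-rT).
S_0 * exp(-qT) = 23.6600 * 1.00000000 = 23.66000000
K * exp(-rT) = 22.5200 * 0.92867169 = 20.91368655
C = P + S*exp(-qT) - K*exp(-rT)
C = 3.2329 + 23.66000000 - 20.91368655 = 5.9792


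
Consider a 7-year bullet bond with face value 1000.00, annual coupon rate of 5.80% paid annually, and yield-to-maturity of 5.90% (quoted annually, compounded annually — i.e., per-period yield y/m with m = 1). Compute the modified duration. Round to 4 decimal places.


Answer: Modified duration = 5.6138

Derivation:
Coupon per period c = face * coupon_rate / m = 58.000000
Periods per year m = 1; per-period yield y/m = 0.059000
Number of cashflows N = 7
Cashflows (t years, CF_t, discount factor 1/(1+y/m)^(m*t), PV):
  t = 1.0000: CF_t = 58.000000, DF = 0.944287, PV = 54.768650
  t = 2.0000: CF_t = 58.000000, DF = 0.891678, PV = 51.717327
  t = 3.0000: CF_t = 58.000000, DF = 0.842000, PV = 48.836003
  t = 4.0000: CF_t = 58.000000, DF = 0.795090, PV = 46.115206
  t = 5.0000: CF_t = 58.000000, DF = 0.750793, PV = 43.545992
  t = 6.0000: CF_t = 58.000000, DF = 0.708964, PV = 41.119917
  t = 7.0000: CF_t = 1058.000000, DF = 0.669466, PV = 708.294626
Price P = sum_t PV_t = 994.397722
First compute Macaulay numerator sum_t t * PV_t:
  t * PV_t at t = 1.0000: 54.768650
  t * PV_t at t = 2.0000: 103.434655
  t * PV_t at t = 3.0000: 146.508010
  t * PV_t at t = 4.0000: 184.460824
  t * PV_t at t = 5.0000: 217.729962
  t * PV_t at t = 6.0000: 246.719504
  t * PV_t at t = 7.0000: 4958.062385
Macaulay duration D = 5911.683989 / 994.397722 = 5.944989
Modified duration = D / (1 + y/m) = 5.944989 / (1 + 0.059000) = 5.613777


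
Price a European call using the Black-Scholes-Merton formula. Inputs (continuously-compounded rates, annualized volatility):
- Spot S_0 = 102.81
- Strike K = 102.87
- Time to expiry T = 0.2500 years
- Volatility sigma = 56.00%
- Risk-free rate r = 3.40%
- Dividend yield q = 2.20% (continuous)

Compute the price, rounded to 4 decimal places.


Answer: Price = 11.4942

Derivation:
d1 = (ln(S/K) + (r - q + 0.5*sigma^2) * T) / (sigma * sqrt(T)) = 0.14863061
d2 = d1 - sigma * sqrt(T) = -0.13136939
exp(-rT) = 0.99153602; exp(-qT) = 0.99451510
C = S_0 * exp(-qT) * N(d1) - K * exp(-rT) * N(d2)
N(d1) = 0.55907744; N(d2) = 0.44774155
C = 102.8100 * 0.99451510 * 0.55907744 - 102.8700 * 0.99153602 * 0.44774155 = 11.4942


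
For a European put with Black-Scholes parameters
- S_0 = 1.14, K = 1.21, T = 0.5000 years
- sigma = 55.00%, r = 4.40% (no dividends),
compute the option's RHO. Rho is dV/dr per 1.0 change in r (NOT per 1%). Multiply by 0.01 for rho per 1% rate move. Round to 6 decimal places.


d1 = 0.0977939036; d2 = -0.2911148261
phi(d1) = 0.3970391625; exp(-qT) = 1.0000000000; exp(-rT) = 0.9782402351
N(-d2) = 0.6145182494
Rho = -K*T*exp(-rT)*N(-d2) = -1.2100 * 0.5000 * 0.9782402351 * 0.6145182494 = -0.363694

Answer: Rho = -0.363694


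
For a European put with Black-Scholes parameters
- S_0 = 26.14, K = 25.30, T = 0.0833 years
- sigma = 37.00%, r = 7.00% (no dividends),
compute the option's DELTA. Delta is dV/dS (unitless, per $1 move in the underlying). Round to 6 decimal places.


d1 = 0.4138575228; d2 = 0.3070690871
phi(d1) = 0.3661993002; exp(-qT) = 1.0000000000; exp(-rT) = 0.9941859673
N(-d1) = 0.3394892269
Delta = -exp(-qT) * N(-d1) = -1.0000000000 * 0.3394892269 = -0.339489

Answer: Delta = -0.339489


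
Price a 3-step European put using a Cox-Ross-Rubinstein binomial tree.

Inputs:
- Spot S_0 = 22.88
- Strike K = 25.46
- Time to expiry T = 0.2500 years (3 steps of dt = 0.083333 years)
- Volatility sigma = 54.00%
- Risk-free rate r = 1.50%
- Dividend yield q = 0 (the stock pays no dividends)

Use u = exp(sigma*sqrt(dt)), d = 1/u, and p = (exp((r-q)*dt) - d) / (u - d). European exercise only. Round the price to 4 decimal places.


dt = T/N = 0.083333
u = exp(sigma*sqrt(dt)) = 1.168691; d = 1/u = 0.855658
p = (exp((r-q)*dt) - d) / (u - d) = 0.465103
Discount per step: exp(-r*dt) = 0.998751
Stock lattice S(k, i) with i counting down-moves:
  k=0: S(0,0) = 22.8800
  k=1: S(1,0) = 26.7397; S(1,1) = 19.5775
  k=2: S(2,0) = 31.2504; S(2,1) = 22.8800; S(2,2) = 16.7516
  k=3: S(3,0) = 36.5221; S(3,1) = 26.7397; S(3,2) = 19.5775; S(3,3) = 14.3336
Terminal payoffs V(N, i) = max(K - S_T, 0):
  V(3,0) = 0.000000; V(3,1) = 0.000000; V(3,2) = 5.882546; V(3,3) = 11.126357
Backward induction: V(k, i) = exp(-r*dt) * [p * V(k+1, i) + (1-p) * V(k+1, i+1)].
  V(2,0) = exp(-r*dt) * [p*0.000000 + (1-p)*0.000000] = 0.000000
  V(2,1) = exp(-r*dt) * [p*0.000000 + (1-p)*5.882546] = 3.142624
  V(2,2) = exp(-r*dt) * [p*5.882546 + (1-p)*11.126357] = 8.676591
  V(1,0) = exp(-r*dt) * [p*0.000000 + (1-p)*3.142624] = 1.678879
  V(1,1) = exp(-r*dt) * [p*3.142624 + (1-p)*8.676591] = 6.095101
  V(0,0) = exp(-r*dt) * [p*1.678879 + (1-p)*6.095101] = 4.036054

Answer: Price = V(0,0) = 4.0361


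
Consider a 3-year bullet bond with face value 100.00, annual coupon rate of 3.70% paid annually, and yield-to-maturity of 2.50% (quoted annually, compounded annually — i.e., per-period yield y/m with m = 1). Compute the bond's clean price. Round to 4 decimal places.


Coupon per period c = face * coupon_rate / m = 3.700000
Periods per year m = 1; per-period yield y/m = 0.025000
Number of cashflows N = 3
Cashflows (t years, CF_t, discount factor 1/(1+y/m)^(m*t), PV):
  t = 1.0000: CF_t = 3.700000, DF = 0.975610, PV = 3.609756
  t = 2.0000: CF_t = 3.700000, DF = 0.951814, PV = 3.521713
  t = 3.0000: CF_t = 103.700000, DF = 0.928599, PV = 96.295759
Price P = sum_t PV_t = 103.427228

Answer: Price = 103.4272


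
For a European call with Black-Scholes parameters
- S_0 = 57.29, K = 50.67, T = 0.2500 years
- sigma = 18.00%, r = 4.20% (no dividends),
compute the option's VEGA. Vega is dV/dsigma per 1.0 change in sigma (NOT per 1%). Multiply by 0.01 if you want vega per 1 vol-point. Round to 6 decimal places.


Answer: Vega = 3.566795

Derivation:
d1 = 1.5260229881; d2 = 1.4360229881
phi(d1) = 0.1245171759; exp(-qT) = 1.0000000000; exp(-rT) = 0.9895549326
Vega = S * exp(-qT) * phi(d1) * sqrt(T) = 57.2900 * 1.0000000000 * 0.1245171759 * 0.5000000000 = 3.566795


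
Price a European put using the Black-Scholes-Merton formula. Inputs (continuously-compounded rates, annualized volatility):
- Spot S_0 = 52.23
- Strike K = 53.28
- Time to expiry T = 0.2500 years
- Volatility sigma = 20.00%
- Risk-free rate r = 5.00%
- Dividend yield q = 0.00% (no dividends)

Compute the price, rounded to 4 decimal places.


d1 = (ln(S/K) + (r - q + 0.5*sigma^2) * T) / (sigma * sqrt(T)) = -0.02403984
d2 = d1 - sigma * sqrt(T) = -0.12403984
exp(-rT) = 0.98757780; exp(-qT) = 1.00000000
P = K * exp(-rT) * N(-d2) - S_0 * exp(-qT) * N(-d1)
N(-d1) = 0.50958958; N(-d2) = 0.54935813
P = 53.2800 * 0.98757780 * 0.54935813 - 52.2300 * 1.00000000 * 0.50958958 = 2.2903

Answer: Price = 2.2903


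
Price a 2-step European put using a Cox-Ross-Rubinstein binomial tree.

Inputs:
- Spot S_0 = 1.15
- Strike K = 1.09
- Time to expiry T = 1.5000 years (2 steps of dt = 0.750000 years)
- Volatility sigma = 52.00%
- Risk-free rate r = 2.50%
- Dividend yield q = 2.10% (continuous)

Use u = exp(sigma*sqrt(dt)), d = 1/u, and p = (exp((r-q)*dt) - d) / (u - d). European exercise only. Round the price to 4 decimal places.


Answer: Price = V(0,0) = 0.2214

Derivation:
dt = T/N = 0.750000
u = exp(sigma*sqrt(dt)) = 1.568835; d = 1/u = 0.637416
p = (exp((r-q)*dt) - d) / (u - d) = 0.392507
Discount per step: exp(-r*dt) = 0.981425
Stock lattice S(k, i) with i counting down-moves:
  k=0: S(0,0) = 1.1500
  k=1: S(1,0) = 1.8042; S(1,1) = 0.7330
  k=2: S(2,0) = 2.8304; S(2,1) = 1.1500; S(2,2) = 0.4672
Terminal payoffs V(N, i) = max(K - S_T, 0):
  V(2,0) = 0.000000; V(2,1) = 0.000000; V(2,2) = 0.622756
Backward induction: V(k, i) = exp(-r*dt) * [p * V(k+1, i) + (1-p) * V(k+1, i+1)].
  V(1,0) = exp(-r*dt) * [p*0.000000 + (1-p)*0.000000] = 0.000000
  V(1,1) = exp(-r*dt) * [p*0.000000 + (1-p)*0.622756] = 0.371293
  V(0,0) = exp(-r*dt) * [p*0.000000 + (1-p)*0.371293] = 0.221368


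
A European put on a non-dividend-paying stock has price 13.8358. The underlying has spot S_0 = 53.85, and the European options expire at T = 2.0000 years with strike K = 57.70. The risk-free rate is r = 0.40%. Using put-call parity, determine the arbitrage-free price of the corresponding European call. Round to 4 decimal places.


Answer: Call price = 10.4456

Derivation:
Put-call parity: C - P = S_0 * exp(-qT) - K * exp(-rT).
S_0 * exp(-qT) = 53.8500 * 1.00000000 = 53.85000000
K * exp(-rT) = 57.7000 * 0.99203191 = 57.24024149
C = P + S*exp(-qT) - K*exp(-rT)
C = 13.8358 + 53.85000000 - 57.24024149 = 10.4456


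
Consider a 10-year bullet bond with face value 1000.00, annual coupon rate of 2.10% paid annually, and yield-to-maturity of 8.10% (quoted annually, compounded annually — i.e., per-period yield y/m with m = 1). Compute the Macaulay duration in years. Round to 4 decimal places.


Coupon per period c = face * coupon_rate / m = 21.000000
Periods per year m = 1; per-period yield y/m = 0.081000
Number of cashflows N = 10
Cashflows (t years, CF_t, discount factor 1/(1+y/m)^(m*t), PV):
  t = 1.0000: CF_t = 21.000000, DF = 0.925069, PV = 19.426457
  t = 2.0000: CF_t = 21.000000, DF = 0.855753, PV = 17.970821
  t = 3.0000: CF_t = 21.000000, DF = 0.791631, PV = 16.624256
  t = 4.0000: CF_t = 21.000000, DF = 0.732314, PV = 15.378590
  t = 5.0000: CF_t = 21.000000, DF = 0.677441, PV = 14.226263
  t = 6.0000: CF_t = 21.000000, DF = 0.626680, PV = 13.160280
  t = 7.0000: CF_t = 21.000000, DF = 0.579722, PV = 12.174172
  t = 8.0000: CF_t = 21.000000, DF = 0.536284, PV = 11.261954
  t = 9.0000: CF_t = 21.000000, DF = 0.496099, PV = 10.418089
  t = 10.0000: CF_t = 1021.000000, DF = 0.458926, PV = 468.563875
Price P = sum_t PV_t = 599.204756
Macaulay numerator sum_t t * PV_t:
  t * PV_t at t = 1.0000: 19.426457
  t * PV_t at t = 2.0000: 35.941641
  t * PV_t at t = 3.0000: 49.872767
  t * PV_t at t = 4.0000: 61.514360
  t * PV_t at t = 5.0000: 71.131314
  t * PV_t at t = 6.0000: 78.961680
  t * PV_t at t = 7.0000: 85.219205
  t * PV_t at t = 8.0000: 90.095631
  t * PV_t at t = 9.0000: 93.762798
  t * PV_t at t = 10.0000: 4685.638749
Macaulay duration D = (sum_t t * PV_t) / P = 5271.564602 / 599.204756 = 8.797601

Answer: Macaulay duration = 8.7976 years


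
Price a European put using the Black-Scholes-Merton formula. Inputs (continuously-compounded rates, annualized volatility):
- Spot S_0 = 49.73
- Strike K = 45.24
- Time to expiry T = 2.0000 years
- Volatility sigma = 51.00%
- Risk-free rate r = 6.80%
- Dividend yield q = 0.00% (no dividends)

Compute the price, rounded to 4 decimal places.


Answer: Price = 8.0477

Derivation:
d1 = (ln(S/K) + (r - q + 0.5*sigma^2) * T) / (sigma * sqrt(T)) = 0.68038469
d2 = d1 - sigma * sqrt(T) = -0.04086423
exp(-rT) = 0.87284263; exp(-qT) = 1.00000000
P = K * exp(-rT) * N(-d2) - S_0 * exp(-qT) * N(-d1)
N(-d1) = 0.24813046; N(-d2) = 0.51629793
P = 45.2400 * 0.87284263 * 0.51629793 - 49.7300 * 1.00000000 * 0.24813046 = 8.0477


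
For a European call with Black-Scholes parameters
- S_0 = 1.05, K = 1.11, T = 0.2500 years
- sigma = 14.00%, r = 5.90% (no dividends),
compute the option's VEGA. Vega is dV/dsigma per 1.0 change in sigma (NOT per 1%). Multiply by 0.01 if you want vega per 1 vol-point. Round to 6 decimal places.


Answer: Vega = 0.180229

Derivation:
d1 = -0.5481407308; d2 = -0.6181407308
phi(d1) = 0.3432941347; exp(-qT) = 1.0000000000; exp(-rT) = 0.9853582484
Vega = S * exp(-qT) * phi(d1) * sqrt(T) = 1.0500 * 1.0000000000 * 0.3432941347 * 0.5000000000 = 0.180229


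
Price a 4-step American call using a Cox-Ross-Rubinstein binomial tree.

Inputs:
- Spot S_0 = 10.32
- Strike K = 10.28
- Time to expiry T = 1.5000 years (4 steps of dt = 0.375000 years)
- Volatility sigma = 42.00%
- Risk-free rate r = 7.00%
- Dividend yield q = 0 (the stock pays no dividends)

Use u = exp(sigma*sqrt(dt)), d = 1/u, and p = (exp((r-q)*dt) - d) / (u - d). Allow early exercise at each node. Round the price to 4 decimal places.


dt = T/N = 0.375000
u = exp(sigma*sqrt(dt)) = 1.293299; d = 1/u = 0.773216
p = (exp((r-q)*dt) - d) / (u - d) = 0.487194
Discount per step: exp(-r*dt) = 0.974092
Stock lattice S(k, i) with i counting down-moves:
  k=0: S(0,0) = 10.3200
  k=1: S(1,0) = 13.3468; S(1,1) = 7.9796
  k=2: S(2,0) = 17.2615; S(2,1) = 10.3200; S(2,2) = 6.1700
  k=3: S(3,0) = 22.3242; S(3,1) = 13.3468; S(3,2) = 7.9796; S(3,3) = 4.7707
  k=4: S(4,0) = 28.8719; S(4,1) = 17.2615; S(4,2) = 10.3200; S(4,3) = 6.1700; S(4,4) = 3.6888
Terminal payoffs V(N, i) = max(S_T - K, 0):
  V(4,0) = 18.591919; V(4,1) = 6.981466; V(4,2) = 0.040000; V(4,3) = 0.000000; V(4,4) = 0.000000
Backward induction: V(k, i) = exp(-r*dt) * [p * V(k+1, i) + (1-p) * V(k+1, i+1)]; then take max(V_cont, immediate exercise) for American.
  V(3,0) = exp(-r*dt) * [p*18.591919 + (1-p)*6.981466] = 12.310578; exercise = 12.044239; V(3,0) = max -> 12.310578
  V(3,1) = exp(-r*dt) * [p*6.981466 + (1-p)*0.040000] = 3.333186; exercise = 3.066847; V(3,1) = max -> 3.333186
  V(3,2) = exp(-r*dt) * [p*0.040000 + (1-p)*0.000000] = 0.018983; exercise = 0.000000; V(3,2) = max -> 0.018983
  V(3,3) = exp(-r*dt) * [p*0.000000 + (1-p)*0.000000] = 0.000000; exercise = 0.000000; V(3,3) = max -> 0.000000
  V(2,0) = exp(-r*dt) * [p*12.310578 + (1-p)*3.333186] = 7.507243; exercise = 6.981466; V(2,0) = max -> 7.507243
  V(2,1) = exp(-r*dt) * [p*3.333186 + (1-p)*0.018983] = 1.591318; exercise = 0.040000; V(2,1) = max -> 1.591318
  V(2,2) = exp(-r*dt) * [p*0.018983 + (1-p)*0.000000] = 0.009009; exercise = 0.000000; V(2,2) = max -> 0.009009
  V(1,0) = exp(-r*dt) * [p*7.507243 + (1-p)*1.591318] = 4.357619; exercise = 3.066847; V(1,0) = max -> 4.357619
  V(1,1) = exp(-r*dt) * [p*1.591318 + (1-p)*0.009009] = 0.759694; exercise = 0.000000; V(1,1) = max -> 0.759694
  V(0,0) = exp(-r*dt) * [p*4.357619 + (1-p)*0.759694] = 2.447485; exercise = 0.040000; V(0,0) = max -> 2.447485

Answer: Price = V(0,0) = 2.4475


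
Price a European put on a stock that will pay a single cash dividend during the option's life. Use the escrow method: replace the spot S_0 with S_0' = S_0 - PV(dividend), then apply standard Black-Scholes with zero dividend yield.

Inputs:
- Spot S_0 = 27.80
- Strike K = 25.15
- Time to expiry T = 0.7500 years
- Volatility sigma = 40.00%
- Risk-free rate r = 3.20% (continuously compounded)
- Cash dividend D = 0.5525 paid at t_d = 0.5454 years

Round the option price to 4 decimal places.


PV(D) = D * exp(-r * t_d) = 0.5525 * 0.98269862 = 0.54294099
S_0' = S_0 - PV(D) = 27.8000 - 0.54294099 = 27.25705901
d1 = (ln(S_0'/K) + (r + sigma^2/2)*T) / (sigma*sqrt(T)) = 0.47473965
d2 = d1 - sigma*sqrt(T) = 0.12832948
exp(-rT) = 0.97628571
N(-d1) = 0.31748628; N(-d2) = 0.44894412
P = K * exp(-rT) * N(-d2) - S_0' * N(-d1) = 25.1500 * 0.97628571 * 0.44894412 - 27.25705901 * 0.31748628 = 2.3694

Answer: Price = 2.3694


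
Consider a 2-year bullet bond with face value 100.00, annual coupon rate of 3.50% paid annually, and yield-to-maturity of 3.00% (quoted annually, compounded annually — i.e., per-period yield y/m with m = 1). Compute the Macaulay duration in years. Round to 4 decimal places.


Coupon per period c = face * coupon_rate / m = 3.500000
Periods per year m = 1; per-period yield y/m = 0.030000
Number of cashflows N = 2
Cashflows (t years, CF_t, discount factor 1/(1+y/m)^(m*t), PV):
  t = 1.0000: CF_t = 3.500000, DF = 0.970874, PV = 3.398058
  t = 2.0000: CF_t = 103.500000, DF = 0.942596, PV = 97.558677
Price P = sum_t PV_t = 100.956735
Macaulay numerator sum_t t * PV_t:
  t * PV_t at t = 1.0000: 3.398058
  t * PV_t at t = 2.0000: 195.117353
Macaulay duration D = (sum_t t * PV_t) / P = 198.515411 / 100.956735 = 1.966341

Answer: Macaulay duration = 1.9663 years


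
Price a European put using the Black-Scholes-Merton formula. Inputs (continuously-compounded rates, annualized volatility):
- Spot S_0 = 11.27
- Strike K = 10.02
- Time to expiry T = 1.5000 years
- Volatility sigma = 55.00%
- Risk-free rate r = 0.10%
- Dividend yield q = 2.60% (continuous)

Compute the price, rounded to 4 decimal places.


Answer: Price = 2.3503

Derivation:
d1 = (ln(S/K) + (r - q + 0.5*sigma^2) * T) / (sigma * sqrt(T)) = 0.45565888
d2 = d1 - sigma * sqrt(T) = -0.21795080
exp(-rT) = 0.99850112; exp(-qT) = 0.96175071
P = K * exp(-rT) * N(-d2) - S_0 * exp(-qT) * N(-d1)
N(-d1) = 0.32431765; N(-d2) = 0.58626628
P = 10.0200 * 0.99850112 * 0.58626628 - 11.2700 * 0.96175071 * 0.32431765 = 2.3503


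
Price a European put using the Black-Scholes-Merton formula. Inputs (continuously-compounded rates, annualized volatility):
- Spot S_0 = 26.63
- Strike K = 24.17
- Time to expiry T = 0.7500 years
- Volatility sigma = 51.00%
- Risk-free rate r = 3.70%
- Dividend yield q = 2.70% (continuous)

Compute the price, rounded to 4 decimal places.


Answer: Price = 3.1596

Derivation:
d1 = (ln(S/K) + (r - q + 0.5*sigma^2) * T) / (sigma * sqrt(T)) = 0.45726980
d2 = d1 - sigma * sqrt(T) = 0.01559685
exp(-rT) = 0.97263149; exp(-qT) = 0.97995365
P = K * exp(-rT) * N(-d2) - S_0 * exp(-qT) * N(-d1)
N(-d1) = 0.32373857; N(-d2) = 0.49377801
P = 24.1700 * 0.97263149 * 0.49377801 - 26.6300 * 0.97995365 * 0.32373857 = 3.1596


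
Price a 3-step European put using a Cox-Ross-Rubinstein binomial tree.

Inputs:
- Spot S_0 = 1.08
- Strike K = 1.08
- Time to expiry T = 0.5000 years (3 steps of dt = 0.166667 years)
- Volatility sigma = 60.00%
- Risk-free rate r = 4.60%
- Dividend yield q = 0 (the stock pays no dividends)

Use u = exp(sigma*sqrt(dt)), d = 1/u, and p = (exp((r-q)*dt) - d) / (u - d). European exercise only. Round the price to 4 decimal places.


dt = T/N = 0.166667
u = exp(sigma*sqrt(dt)) = 1.277556; d = 1/u = 0.782744
p = (exp((r-q)*dt) - d) / (u - d) = 0.454621
Discount per step: exp(-r*dt) = 0.992363
Stock lattice S(k, i) with i counting down-moves:
  k=0: S(0,0) = 1.0800
  k=1: S(1,0) = 1.3798; S(1,1) = 0.8454
  k=2: S(2,0) = 1.7627; S(2,1) = 1.0800; S(2,2) = 0.6617
  k=3: S(3,0) = 2.2520; S(3,1) = 1.3798; S(3,2) = 0.8454; S(3,3) = 0.5179
Terminal payoffs V(N, i) = max(K - S_T, 0):
  V(3,0) = 0.000000; V(3,1) = 0.000000; V(3,2) = 0.234636; V(3,3) = 0.562055
Backward induction: V(k, i) = exp(-r*dt) * [p * V(k+1, i) + (1-p) * V(k+1, i+1)].
  V(2,0) = exp(-r*dt) * [p*0.000000 + (1-p)*0.000000] = 0.000000
  V(2,1) = exp(-r*dt) * [p*0.000000 + (1-p)*0.234636] = 0.126988
  V(2,2) = exp(-r*dt) * [p*0.234636 + (1-p)*0.562055] = 0.410048
  V(1,0) = exp(-r*dt) * [p*0.000000 + (1-p)*0.126988] = 0.068728
  V(1,1) = exp(-r*dt) * [p*0.126988 + (1-p)*0.410048] = 0.279214
  V(0,0) = exp(-r*dt) * [p*0.068728 + (1-p)*0.279214] = 0.182121

Answer: Price = V(0,0) = 0.1821


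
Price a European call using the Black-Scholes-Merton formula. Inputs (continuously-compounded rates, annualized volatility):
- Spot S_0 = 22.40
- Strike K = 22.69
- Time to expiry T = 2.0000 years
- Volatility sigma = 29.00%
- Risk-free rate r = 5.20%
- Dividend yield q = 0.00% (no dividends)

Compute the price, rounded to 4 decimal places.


d1 = (ln(S/K) + (r - q + 0.5*sigma^2) * T) / (sigma * sqrt(T)) = 0.42727942
d2 = d1 - sigma * sqrt(T) = 0.01715748
exp(-rT) = 0.90122530; exp(-qT) = 1.00000000
C = S_0 * exp(-qT) * N(d1) - K * exp(-rT) * N(d2)
N(d1) = 0.66541209; N(d2) = 0.50684451
C = 22.4000 * 1.00000000 * 0.66541209 - 22.6900 * 0.90122530 * 0.50684451 = 4.5409

Answer: Price = 4.5409


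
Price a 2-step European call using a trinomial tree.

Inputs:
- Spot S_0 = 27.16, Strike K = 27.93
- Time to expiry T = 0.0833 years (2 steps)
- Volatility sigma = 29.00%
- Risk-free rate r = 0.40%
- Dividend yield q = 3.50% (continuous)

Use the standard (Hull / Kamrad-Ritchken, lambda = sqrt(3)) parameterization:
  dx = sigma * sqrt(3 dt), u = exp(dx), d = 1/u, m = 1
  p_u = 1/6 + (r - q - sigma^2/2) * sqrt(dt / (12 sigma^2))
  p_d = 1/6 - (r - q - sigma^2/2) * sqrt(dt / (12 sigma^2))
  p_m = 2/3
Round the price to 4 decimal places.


Answer: Price = V(0,0) = 0.5622

Derivation:
dt = T/N = 0.041650; dx = sigma*sqrt(3*dt) = 0.102510
u = exp(dx) = 1.107948; d = 1/u = 0.902569
p_u = 0.151826, p_m = 0.666667, p_d = 0.181507
Discount per step: exp(-r*dt) = 0.999833
Stock lattice S(k, j) with j the centered position index:
  k=0: S(0,+0) = 27.1600
  k=1: S(1,-1) = 24.5138; S(1,+0) = 27.1600; S(1,+1) = 30.0919
  k=2: S(2,-2) = 22.1254; S(2,-1) = 24.5138; S(2,+0) = 27.1600; S(2,+1) = 30.0919; S(2,+2) = 33.3402
Terminal payoffs V(N, j) = max(S_T - K, 0):
  V(2,-2) = 0.000000; V(2,-1) = 0.000000; V(2,+0) = 0.000000; V(2,+1) = 2.161877; V(2,+2) = 5.410246
Backward induction: V(k, j) = exp(-r*dt) * [p_u * V(k+1, j+1) + p_m * V(k+1, j) + p_d * V(k+1, j-1)]
  V(1,-1) = exp(-r*dt) * [p_u*0.000000 + p_m*0.000000 + p_d*0.000000] = 0.000000
  V(1,+0) = exp(-r*dt) * [p_u*2.161877 + p_m*0.000000 + p_d*0.000000] = 0.328176
  V(1,+1) = exp(-r*dt) * [p_u*5.410246 + p_m*2.161877 + p_d*0.000000] = 2.262293
  V(0,+0) = exp(-r*dt) * [p_u*2.262293 + p_m*0.328176 + p_d*0.000000] = 0.562166


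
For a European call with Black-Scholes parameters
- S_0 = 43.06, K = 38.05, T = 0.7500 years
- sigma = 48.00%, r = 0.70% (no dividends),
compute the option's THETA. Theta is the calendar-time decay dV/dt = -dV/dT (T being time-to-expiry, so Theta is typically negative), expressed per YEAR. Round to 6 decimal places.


d1 = 0.5180357265; d2 = 0.1023435327
phi(d1) = 0.3488479796; exp(-qT) = 1.0000000000; exp(-rT) = 0.9947637572
Theta = -S*exp(-qT)*phi(d1)*sigma/(2*sqrt(T)) - r*K*exp(-rT)*N(d2) + q*S*exp(-qT)*N(d1)
N(d1) = 0.6977833286; N(d2) = 0.5407579987; sqrt(T) = 0.8660254038
Term 1 = -43.0600 * 1.0000000000 * 0.3488479796 * 0.4800 / (2 * 0.8660254038) = -4.1628508177
Term 2 = -0.0070 * 38.0500 * 0.9947637572 * 0.5407579987 = -0.1432767122
Term 3 = 0 (no dividend yield, q = 0)
Theta = -4.1628508177 + (-0.1432767122) + (0.0000000000) = -4.306128

Answer: Theta = -4.306128


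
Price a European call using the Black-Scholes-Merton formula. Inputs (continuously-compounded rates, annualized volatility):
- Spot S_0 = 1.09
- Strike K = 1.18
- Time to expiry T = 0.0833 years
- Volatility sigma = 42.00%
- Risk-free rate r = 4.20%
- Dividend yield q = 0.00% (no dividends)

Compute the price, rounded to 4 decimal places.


Answer: Price = 0.0222

Derivation:
d1 = (ln(S/K) + (r - q + 0.5*sigma^2) * T) / (sigma * sqrt(T)) = -0.56501794
d2 = d1 - sigma * sqrt(T) = -0.68623725
exp(-rT) = 0.99650751; exp(-qT) = 1.00000000
C = S_0 * exp(-qT) * N(d1) - K * exp(-rT) * N(d2)
N(d1) = 0.28603078; N(d2) = 0.24628176
C = 1.0900 * 1.00000000 * 0.28603078 - 1.1800 * 0.99650751 * 0.24628176 = 0.0222


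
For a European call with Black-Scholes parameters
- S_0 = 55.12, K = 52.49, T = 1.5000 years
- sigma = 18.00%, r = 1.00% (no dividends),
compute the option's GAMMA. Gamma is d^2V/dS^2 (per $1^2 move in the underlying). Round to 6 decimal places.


Answer: Gamma = 0.030306

Derivation:
d1 = 0.4000377435; d2 = 0.1795836666
phi(d1) = 0.3682645802; exp(-qT) = 1.0000000000; exp(-rT) = 0.9851119396
Gamma = exp(-qT) * phi(d1) / (S * sigma * sqrt(T)) = 1.0000000000 * 0.3682645802 / (55.1200 * 0.1800 * 1.2247448714) = 0.030306


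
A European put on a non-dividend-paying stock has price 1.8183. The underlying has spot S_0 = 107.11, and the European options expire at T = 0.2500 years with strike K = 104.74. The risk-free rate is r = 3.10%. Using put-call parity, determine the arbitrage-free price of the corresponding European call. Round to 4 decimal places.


Put-call parity: C - P = S_0 * exp(-qT) - K * exp(-rT).
S_0 * exp(-qT) = 107.1100 * 1.00000000 = 107.11000000
K * exp(-rT) = 104.7400 * 0.99227995 = 103.93140236
C = P + S*exp(-qT) - K*exp(-rT)
C = 1.8183 + 107.11000000 - 103.93140236 = 4.9969

Answer: Call price = 4.9969


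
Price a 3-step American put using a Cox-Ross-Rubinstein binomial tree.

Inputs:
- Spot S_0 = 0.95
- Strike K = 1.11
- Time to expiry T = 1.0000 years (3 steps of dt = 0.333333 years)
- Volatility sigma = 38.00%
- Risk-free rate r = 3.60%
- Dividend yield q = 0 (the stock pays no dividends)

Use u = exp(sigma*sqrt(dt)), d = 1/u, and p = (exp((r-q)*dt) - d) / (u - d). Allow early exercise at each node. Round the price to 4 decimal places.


dt = T/N = 0.333333
u = exp(sigma*sqrt(dt)) = 1.245321; d = 1/u = 0.803006
p = (exp((r-q)*dt) - d) / (u - d) = 0.472664
Discount per step: exp(-r*dt) = 0.988072
Stock lattice S(k, i) with i counting down-moves:
  k=0: S(0,0) = 0.9500
  k=1: S(1,0) = 1.1831; S(1,1) = 0.7629
  k=2: S(2,0) = 1.4733; S(2,1) = 0.9500; S(2,2) = 0.6126
  k=3: S(3,0) = 1.8347; S(3,1) = 1.1831; S(3,2) = 0.7629; S(3,3) = 0.4919
Terminal payoffs V(N, i) = max(K - S_T, 0):
  V(3,0) = 0.000000; V(3,1) = 0.000000; V(3,2) = 0.347144; V(3,3) = 0.618096
Backward induction: V(k, i) = exp(-r*dt) * [p * V(k+1, i) + (1-p) * V(k+1, i+1)]; then take max(V_cont, immediate exercise) for American.
  V(2,0) = exp(-r*dt) * [p*0.000000 + (1-p)*0.000000] = 0.000000; exercise = 0.000000; V(2,0) = max -> 0.000000
  V(2,1) = exp(-r*dt) * [p*0.000000 + (1-p)*0.347144] = 0.180878; exercise = 0.160000; V(2,1) = max -> 0.180878
  V(2,2) = exp(-r*dt) * [p*0.347144 + (1-p)*0.618096] = 0.484182; exercise = 0.497422; V(2,2) = max -> 0.497422
  V(1,0) = exp(-r*dt) * [p*0.000000 + (1-p)*0.180878] = 0.094246; exercise = 0.000000; V(1,0) = max -> 0.094246
  V(1,1) = exp(-r*dt) * [p*0.180878 + (1-p)*0.497422] = 0.343654; exercise = 0.347144; V(1,1) = max -> 0.347144
  V(0,0) = exp(-r*dt) * [p*0.094246 + (1-p)*0.347144] = 0.224893; exercise = 0.160000; V(0,0) = max -> 0.224893

Answer: Price = V(0,0) = 0.2249


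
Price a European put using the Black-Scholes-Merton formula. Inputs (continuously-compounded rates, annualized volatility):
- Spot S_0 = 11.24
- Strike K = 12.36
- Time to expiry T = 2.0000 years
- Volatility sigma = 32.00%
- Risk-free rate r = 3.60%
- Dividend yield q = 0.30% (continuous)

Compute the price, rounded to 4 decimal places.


d1 = (ln(S/K) + (r - q + 0.5*sigma^2) * T) / (sigma * sqrt(T)) = 0.16222221
d2 = d1 - sigma * sqrt(T) = -0.29032613
exp(-rT) = 0.93053090; exp(-qT) = 0.99401796
P = K * exp(-rT) * N(-d2) - S_0 * exp(-qT) * N(-d1)
N(-d1) = 0.43556543; N(-d2) = 0.61421662
P = 12.3600 * 0.93053090 * 0.61421662 - 11.2400 * 0.99401796 * 0.43556543 = 2.1979

Answer: Price = 2.1979


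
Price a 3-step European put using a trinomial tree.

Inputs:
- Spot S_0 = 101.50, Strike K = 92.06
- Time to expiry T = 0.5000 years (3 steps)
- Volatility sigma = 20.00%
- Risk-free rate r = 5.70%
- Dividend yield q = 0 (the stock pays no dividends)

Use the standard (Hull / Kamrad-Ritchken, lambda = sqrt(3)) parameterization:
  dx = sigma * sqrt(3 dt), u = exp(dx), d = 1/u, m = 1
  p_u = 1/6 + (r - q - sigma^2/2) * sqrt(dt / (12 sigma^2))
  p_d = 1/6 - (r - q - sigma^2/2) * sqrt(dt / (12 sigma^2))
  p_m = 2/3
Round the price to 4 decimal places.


dt = T/N = 0.166667; dx = sigma*sqrt(3*dt) = 0.141421
u = exp(dx) = 1.151910; d = 1/u = 0.868123
p_u = 0.188469, p_m = 0.666667, p_d = 0.144864
Discount per step: exp(-r*dt) = 0.990545
Stock lattice S(k, j) with j the centered position index:
  k=0: S(0,+0) = 101.5000
  k=1: S(1,-1) = 88.1145; S(1,+0) = 101.5000; S(1,+1) = 116.9189
  k=2: S(2,-2) = 76.4943; S(2,-1) = 88.1145; S(2,+0) = 101.5000; S(2,+1) = 116.9189; S(2,+2) = 134.6800
  k=3: S(3,-3) = 66.4065; S(3,-2) = 76.4943; S(3,-1) = 88.1145; S(3,+0) = 101.5000; S(3,+1) = 116.9189; S(3,+2) = 134.6800; S(3,+3) = 155.1392
Terminal payoffs V(N, j) = max(K - S_T, 0):
  V(3,-3) = 25.653514; V(3,-2) = 15.565711; V(3,-1) = 3.945470; V(3,+0) = 0.000000; V(3,+1) = 0.000000; V(3,+2) = 0.000000; V(3,+3) = 0.000000
Backward induction: V(k, j) = exp(-r*dt) * [p_u * V(k+1, j+1) + p_m * V(k+1, j) + p_d * V(k+1, j-1)]
  V(2,-2) = exp(-r*dt) * [p_u*3.945470 + p_m*15.565711 + p_d*25.653514] = 14.696732
  V(2,-1) = exp(-r*dt) * [p_u*0.000000 + p_m*3.945470 + p_d*15.565711] = 4.839038
  V(2,+0) = exp(-r*dt) * [p_u*0.000000 + p_m*0.000000 + p_d*3.945470] = 0.566153
  V(2,+1) = exp(-r*dt) * [p_u*0.000000 + p_m*0.000000 + p_d*0.000000] = 0.000000
  V(2,+2) = exp(-r*dt) * [p_u*0.000000 + p_m*0.000000 + p_d*0.000000] = 0.000000
  V(1,-1) = exp(-r*dt) * [p_u*0.566153 + p_m*4.839038 + p_d*14.696732] = 5.410117
  V(1,+0) = exp(-r*dt) * [p_u*0.000000 + p_m*0.566153 + p_d*4.839038] = 1.068242
  V(1,+1) = exp(-r*dt) * [p_u*0.000000 + p_m*0.000000 + p_d*0.566153] = 0.081240
  V(0,+0) = exp(-r*dt) * [p_u*0.081240 + p_m*1.068242 + p_d*5.410117] = 1.496917

Answer: Price = V(0,0) = 1.4969


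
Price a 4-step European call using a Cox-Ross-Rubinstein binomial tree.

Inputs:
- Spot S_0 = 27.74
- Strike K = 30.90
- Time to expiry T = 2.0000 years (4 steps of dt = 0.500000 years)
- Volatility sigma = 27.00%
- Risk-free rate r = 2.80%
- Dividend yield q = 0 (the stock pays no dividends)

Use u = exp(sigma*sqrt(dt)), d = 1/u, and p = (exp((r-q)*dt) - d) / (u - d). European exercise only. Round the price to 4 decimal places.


Answer: Price = V(0,0) = 3.7514

Derivation:
dt = T/N = 0.500000
u = exp(sigma*sqrt(dt)) = 1.210361; d = 1/u = 0.826200
p = (exp((r-q)*dt) - d) / (u - d) = 0.489114
Discount per step: exp(-r*dt) = 0.986098
Stock lattice S(k, i) with i counting down-moves:
  k=0: S(0,0) = 27.7400
  k=1: S(1,0) = 33.5754; S(1,1) = 22.9188
  k=2: S(2,0) = 40.6384; S(2,1) = 27.7400; S(2,2) = 18.9355
  k=3: S(3,0) = 49.1871; S(3,1) = 33.5754; S(3,2) = 22.9188; S(3,3) = 15.6445
  k=4: S(4,0) = 59.5342; S(4,1) = 40.6384; S(4,2) = 27.7400; S(4,3) = 18.9355; S(4,4) = 12.9255
Terminal payoffs V(N, i) = max(S_T - K, 0):
  V(4,0) = 28.634188; V(4,1) = 9.738386; V(4,2) = 0.000000; V(4,3) = 0.000000; V(4,4) = 0.000000
Backward induction: V(k, i) = exp(-r*dt) * [p * V(k+1, i) + (1-p) * V(k+1, i+1)].
  V(3,0) = exp(-r*dt) * [p*28.634188 + (1-p)*9.738386] = 18.716711
  V(3,1) = exp(-r*dt) * [p*9.738386 + (1-p)*0.000000] = 4.696961
  V(3,2) = exp(-r*dt) * [p*0.000000 + (1-p)*0.000000] = 0.000000
  V(3,3) = exp(-r*dt) * [p*0.000000 + (1-p)*0.000000] = 0.000000
  V(2,0) = exp(-r*dt) * [p*18.716711 + (1-p)*4.696961] = 11.393586
  V(2,1) = exp(-r*dt) * [p*4.696961 + (1-p)*0.000000] = 2.265411
  V(2,2) = exp(-r*dt) * [p*0.000000 + (1-p)*0.000000] = 0.000000
  V(1,0) = exp(-r*dt) * [p*11.393586 + (1-p)*2.265411] = 6.636564
  V(1,1) = exp(-r*dt) * [p*2.265411 + (1-p)*0.000000] = 1.092640
  V(0,0) = exp(-r*dt) * [p*6.636564 + (1-p)*1.092640] = 3.751363
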